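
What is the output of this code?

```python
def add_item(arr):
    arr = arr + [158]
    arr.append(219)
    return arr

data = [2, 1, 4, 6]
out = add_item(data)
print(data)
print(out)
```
[2, 1, 4, 6]
[2, 1, 4, 6, 158, 219]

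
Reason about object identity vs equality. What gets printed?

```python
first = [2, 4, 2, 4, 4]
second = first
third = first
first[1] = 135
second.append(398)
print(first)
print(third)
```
[2, 135, 2, 4, 4, 398]
[2, 135, 2, 4, 4, 398]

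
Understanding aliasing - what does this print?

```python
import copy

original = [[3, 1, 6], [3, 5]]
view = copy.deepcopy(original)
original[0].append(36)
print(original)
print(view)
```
[[3, 1, 6, 36], [3, 5]]
[[3, 1, 6], [3, 5]]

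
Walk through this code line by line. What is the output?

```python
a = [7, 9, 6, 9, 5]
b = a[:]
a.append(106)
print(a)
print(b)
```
[7, 9, 6, 9, 5, 106]
[7, 9, 6, 9, 5]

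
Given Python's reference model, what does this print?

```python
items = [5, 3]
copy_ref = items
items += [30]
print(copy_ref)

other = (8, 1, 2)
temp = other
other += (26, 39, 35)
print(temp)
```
[5, 3, 30]
(8, 1, 2)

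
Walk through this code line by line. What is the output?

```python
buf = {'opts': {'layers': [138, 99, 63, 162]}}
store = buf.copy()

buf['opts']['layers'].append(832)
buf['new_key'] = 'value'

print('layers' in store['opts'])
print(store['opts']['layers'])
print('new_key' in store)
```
True
[138, 99, 63, 162, 832]
False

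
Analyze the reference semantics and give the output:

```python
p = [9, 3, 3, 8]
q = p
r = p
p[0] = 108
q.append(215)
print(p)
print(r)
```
[108, 3, 3, 8, 215]
[108, 3, 3, 8, 215]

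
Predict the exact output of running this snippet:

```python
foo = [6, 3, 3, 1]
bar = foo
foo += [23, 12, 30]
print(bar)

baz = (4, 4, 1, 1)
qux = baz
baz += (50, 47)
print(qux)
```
[6, 3, 3, 1, 23, 12, 30]
(4, 4, 1, 1)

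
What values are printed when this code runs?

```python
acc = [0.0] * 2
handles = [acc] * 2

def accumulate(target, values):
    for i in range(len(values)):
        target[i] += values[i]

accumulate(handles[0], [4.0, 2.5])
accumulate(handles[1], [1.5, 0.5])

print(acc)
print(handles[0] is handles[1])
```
[5.5, 3.0]
True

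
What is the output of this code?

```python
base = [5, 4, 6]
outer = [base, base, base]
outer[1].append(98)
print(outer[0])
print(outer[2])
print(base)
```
[5, 4, 6, 98]
[5, 4, 6, 98]
[5, 4, 6, 98]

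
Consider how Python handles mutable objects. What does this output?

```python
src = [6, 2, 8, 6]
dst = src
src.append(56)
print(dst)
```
[6, 2, 8, 6, 56]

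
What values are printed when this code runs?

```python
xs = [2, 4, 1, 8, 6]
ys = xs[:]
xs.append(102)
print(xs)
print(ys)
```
[2, 4, 1, 8, 6, 102]
[2, 4, 1, 8, 6]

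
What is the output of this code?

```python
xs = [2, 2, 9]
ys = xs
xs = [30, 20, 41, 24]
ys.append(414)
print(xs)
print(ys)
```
[30, 20, 41, 24]
[2, 2, 9, 414]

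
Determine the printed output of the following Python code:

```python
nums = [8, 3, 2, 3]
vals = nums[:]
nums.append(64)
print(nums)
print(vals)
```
[8, 3, 2, 3, 64]
[8, 3, 2, 3]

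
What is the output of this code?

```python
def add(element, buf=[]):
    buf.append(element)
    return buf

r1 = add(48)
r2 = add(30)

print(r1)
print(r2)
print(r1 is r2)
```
[48, 30]
[48, 30]
True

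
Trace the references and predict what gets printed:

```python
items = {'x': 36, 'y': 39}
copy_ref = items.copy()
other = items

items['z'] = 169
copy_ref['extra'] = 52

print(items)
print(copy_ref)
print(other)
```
{'x': 36, 'y': 39, 'z': 169}
{'x': 36, 'y': 39, 'extra': 52}
{'x': 36, 'y': 39, 'z': 169}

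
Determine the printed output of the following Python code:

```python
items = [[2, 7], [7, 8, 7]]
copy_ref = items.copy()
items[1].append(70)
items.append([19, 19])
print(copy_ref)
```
[[2, 7], [7, 8, 7, 70]]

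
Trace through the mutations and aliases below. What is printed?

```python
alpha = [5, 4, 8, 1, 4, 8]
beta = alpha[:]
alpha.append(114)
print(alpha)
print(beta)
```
[5, 4, 8, 1, 4, 8, 114]
[5, 4, 8, 1, 4, 8]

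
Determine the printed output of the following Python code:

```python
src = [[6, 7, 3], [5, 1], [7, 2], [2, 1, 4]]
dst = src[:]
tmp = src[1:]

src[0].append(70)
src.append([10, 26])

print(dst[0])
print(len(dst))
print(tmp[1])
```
[6, 7, 3, 70]
4
[7, 2]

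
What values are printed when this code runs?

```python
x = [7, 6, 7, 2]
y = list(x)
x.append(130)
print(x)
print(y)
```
[7, 6, 7, 2, 130]
[7, 6, 7, 2]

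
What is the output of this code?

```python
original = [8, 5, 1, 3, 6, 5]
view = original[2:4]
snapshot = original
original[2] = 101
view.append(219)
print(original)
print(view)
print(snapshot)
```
[8, 5, 101, 3, 6, 5]
[1, 3, 219]
[8, 5, 101, 3, 6, 5]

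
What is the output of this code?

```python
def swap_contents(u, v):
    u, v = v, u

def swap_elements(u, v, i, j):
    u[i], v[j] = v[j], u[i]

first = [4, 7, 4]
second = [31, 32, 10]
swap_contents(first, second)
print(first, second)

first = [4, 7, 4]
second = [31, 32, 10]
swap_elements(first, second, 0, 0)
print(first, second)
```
[4, 7, 4] [31, 32, 10]
[31, 7, 4] [4, 32, 10]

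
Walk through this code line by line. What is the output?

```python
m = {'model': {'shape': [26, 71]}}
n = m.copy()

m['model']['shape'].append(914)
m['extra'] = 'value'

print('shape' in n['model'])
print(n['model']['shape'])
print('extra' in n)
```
True
[26, 71, 914]
False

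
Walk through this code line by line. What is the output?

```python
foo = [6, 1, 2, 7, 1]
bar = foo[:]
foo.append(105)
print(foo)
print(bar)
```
[6, 1, 2, 7, 1, 105]
[6, 1, 2, 7, 1]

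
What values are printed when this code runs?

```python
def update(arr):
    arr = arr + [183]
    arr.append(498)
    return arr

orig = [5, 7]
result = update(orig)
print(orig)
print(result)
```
[5, 7]
[5, 7, 183, 498]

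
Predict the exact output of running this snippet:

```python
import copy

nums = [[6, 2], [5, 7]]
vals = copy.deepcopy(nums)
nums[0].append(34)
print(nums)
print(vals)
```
[[6, 2, 34], [5, 7]]
[[6, 2], [5, 7]]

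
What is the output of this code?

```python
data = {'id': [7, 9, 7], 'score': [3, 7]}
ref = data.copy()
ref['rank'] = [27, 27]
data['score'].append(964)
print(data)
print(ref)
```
{'id': [7, 9, 7], 'score': [3, 7, 964]}
{'id': [7, 9, 7], 'score': [3, 7, 964], 'rank': [27, 27]}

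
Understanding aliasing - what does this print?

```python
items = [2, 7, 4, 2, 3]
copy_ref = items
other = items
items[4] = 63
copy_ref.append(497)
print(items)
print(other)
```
[2, 7, 4, 2, 63, 497]
[2, 7, 4, 2, 63, 497]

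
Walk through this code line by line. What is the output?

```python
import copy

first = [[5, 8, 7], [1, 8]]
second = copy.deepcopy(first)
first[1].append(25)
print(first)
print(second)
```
[[5, 8, 7], [1, 8, 25]]
[[5, 8, 7], [1, 8]]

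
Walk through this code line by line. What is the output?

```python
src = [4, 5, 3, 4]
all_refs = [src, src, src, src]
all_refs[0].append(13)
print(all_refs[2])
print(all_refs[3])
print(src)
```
[4, 5, 3, 4, 13]
[4, 5, 3, 4, 13]
[4, 5, 3, 4, 13]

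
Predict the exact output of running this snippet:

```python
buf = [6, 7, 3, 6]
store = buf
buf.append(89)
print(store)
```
[6, 7, 3, 6, 89]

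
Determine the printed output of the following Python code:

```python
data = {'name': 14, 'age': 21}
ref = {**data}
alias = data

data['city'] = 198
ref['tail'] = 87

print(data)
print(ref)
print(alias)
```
{'name': 14, 'age': 21, 'city': 198}
{'name': 14, 'age': 21, 'tail': 87}
{'name': 14, 'age': 21, 'city': 198}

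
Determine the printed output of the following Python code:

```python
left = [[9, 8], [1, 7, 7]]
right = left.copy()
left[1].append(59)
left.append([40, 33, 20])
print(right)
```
[[9, 8], [1, 7, 7, 59]]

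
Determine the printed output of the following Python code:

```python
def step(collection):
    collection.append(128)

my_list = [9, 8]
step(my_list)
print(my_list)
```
[9, 8, 128]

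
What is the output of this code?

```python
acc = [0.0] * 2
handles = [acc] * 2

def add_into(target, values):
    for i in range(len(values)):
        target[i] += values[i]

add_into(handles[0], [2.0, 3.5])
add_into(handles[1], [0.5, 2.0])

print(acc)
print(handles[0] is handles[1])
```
[2.5, 5.5]
True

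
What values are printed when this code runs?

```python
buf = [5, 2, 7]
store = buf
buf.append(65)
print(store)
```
[5, 2, 7, 65]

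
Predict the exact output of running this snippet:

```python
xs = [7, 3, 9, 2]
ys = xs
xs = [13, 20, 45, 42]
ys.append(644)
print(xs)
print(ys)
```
[13, 20, 45, 42]
[7, 3, 9, 2, 644]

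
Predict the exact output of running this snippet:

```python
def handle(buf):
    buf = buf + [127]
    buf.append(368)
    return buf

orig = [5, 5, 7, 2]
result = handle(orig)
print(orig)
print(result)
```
[5, 5, 7, 2]
[5, 5, 7, 2, 127, 368]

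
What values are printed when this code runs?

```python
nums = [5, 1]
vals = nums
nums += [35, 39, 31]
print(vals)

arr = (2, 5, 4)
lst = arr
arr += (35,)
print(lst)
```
[5, 1, 35, 39, 31]
(2, 5, 4)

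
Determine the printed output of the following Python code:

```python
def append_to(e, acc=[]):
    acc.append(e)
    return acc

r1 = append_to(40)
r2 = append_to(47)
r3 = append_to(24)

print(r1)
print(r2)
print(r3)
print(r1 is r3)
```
[40, 47, 24]
[40, 47, 24]
[40, 47, 24]
True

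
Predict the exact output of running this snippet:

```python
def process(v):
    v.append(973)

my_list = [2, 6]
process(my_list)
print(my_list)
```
[2, 6, 973]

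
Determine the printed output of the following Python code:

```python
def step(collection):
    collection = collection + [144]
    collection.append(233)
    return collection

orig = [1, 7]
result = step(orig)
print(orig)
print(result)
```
[1, 7]
[1, 7, 144, 233]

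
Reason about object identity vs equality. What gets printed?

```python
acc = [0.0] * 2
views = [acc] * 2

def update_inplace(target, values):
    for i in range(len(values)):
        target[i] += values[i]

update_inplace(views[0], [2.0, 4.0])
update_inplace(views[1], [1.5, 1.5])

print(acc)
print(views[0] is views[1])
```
[3.5, 5.5]
True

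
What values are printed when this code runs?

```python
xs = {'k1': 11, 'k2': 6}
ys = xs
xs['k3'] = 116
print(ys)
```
{'k1': 11, 'k2': 6, 'k3': 116}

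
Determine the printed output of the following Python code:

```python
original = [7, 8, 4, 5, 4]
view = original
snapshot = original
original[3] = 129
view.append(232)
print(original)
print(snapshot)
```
[7, 8, 4, 129, 4, 232]
[7, 8, 4, 129, 4, 232]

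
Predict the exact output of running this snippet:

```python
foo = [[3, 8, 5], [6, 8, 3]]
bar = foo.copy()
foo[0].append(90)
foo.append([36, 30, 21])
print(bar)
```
[[3, 8, 5, 90], [6, 8, 3]]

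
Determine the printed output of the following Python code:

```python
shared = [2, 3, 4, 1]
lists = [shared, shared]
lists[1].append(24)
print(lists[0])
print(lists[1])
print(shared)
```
[2, 3, 4, 1, 24]
[2, 3, 4, 1, 24]
[2, 3, 4, 1, 24]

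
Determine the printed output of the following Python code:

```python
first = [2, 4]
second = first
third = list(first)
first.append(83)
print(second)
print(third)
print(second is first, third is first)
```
[2, 4, 83]
[2, 4]
True False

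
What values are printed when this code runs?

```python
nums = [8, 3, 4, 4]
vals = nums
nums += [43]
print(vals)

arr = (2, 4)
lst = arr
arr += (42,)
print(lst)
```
[8, 3, 4, 4, 43]
(2, 4)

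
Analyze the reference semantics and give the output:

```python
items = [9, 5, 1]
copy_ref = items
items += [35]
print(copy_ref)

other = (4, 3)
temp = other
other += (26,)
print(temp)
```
[9, 5, 1, 35]
(4, 3)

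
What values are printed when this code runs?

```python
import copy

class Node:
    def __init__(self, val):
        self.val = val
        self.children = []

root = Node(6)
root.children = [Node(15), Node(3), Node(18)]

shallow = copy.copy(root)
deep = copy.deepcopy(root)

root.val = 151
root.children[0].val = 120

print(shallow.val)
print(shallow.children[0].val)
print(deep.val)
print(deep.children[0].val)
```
6
120
6
15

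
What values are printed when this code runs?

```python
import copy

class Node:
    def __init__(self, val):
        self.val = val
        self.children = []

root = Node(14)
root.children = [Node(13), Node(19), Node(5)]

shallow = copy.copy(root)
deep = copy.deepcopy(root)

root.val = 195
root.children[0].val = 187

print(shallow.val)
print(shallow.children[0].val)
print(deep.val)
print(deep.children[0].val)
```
14
187
14
13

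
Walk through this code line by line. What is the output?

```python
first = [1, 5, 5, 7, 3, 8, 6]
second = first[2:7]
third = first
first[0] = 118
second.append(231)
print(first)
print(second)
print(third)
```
[118, 5, 5, 7, 3, 8, 6]
[5, 7, 3, 8, 6, 231]
[118, 5, 5, 7, 3, 8, 6]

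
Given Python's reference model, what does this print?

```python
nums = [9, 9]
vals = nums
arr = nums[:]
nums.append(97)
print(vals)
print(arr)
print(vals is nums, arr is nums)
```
[9, 9, 97]
[9, 9]
True False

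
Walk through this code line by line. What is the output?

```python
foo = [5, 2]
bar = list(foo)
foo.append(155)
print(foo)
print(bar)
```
[5, 2, 155]
[5, 2]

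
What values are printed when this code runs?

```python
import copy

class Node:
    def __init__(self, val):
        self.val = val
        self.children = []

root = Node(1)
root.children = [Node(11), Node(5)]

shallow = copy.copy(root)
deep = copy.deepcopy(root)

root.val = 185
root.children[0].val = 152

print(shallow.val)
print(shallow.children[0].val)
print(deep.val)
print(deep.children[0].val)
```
1
152
1
11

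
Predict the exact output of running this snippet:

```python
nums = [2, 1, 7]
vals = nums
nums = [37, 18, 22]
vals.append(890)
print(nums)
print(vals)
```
[37, 18, 22]
[2, 1, 7, 890]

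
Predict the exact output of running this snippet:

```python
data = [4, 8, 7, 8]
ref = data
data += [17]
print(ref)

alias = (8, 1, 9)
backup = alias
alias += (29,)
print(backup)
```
[4, 8, 7, 8, 17]
(8, 1, 9)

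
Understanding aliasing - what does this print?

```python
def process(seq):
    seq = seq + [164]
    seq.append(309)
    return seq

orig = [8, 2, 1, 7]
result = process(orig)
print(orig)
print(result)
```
[8, 2, 1, 7]
[8, 2, 1, 7, 164, 309]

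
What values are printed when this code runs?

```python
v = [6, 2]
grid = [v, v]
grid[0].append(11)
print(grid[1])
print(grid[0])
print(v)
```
[6, 2, 11]
[6, 2, 11]
[6, 2, 11]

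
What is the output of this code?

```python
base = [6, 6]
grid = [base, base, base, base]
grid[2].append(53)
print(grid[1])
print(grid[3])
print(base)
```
[6, 6, 53]
[6, 6, 53]
[6, 6, 53]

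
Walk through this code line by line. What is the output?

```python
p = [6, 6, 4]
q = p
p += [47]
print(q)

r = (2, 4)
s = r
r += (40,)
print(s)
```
[6, 6, 4, 47]
(2, 4)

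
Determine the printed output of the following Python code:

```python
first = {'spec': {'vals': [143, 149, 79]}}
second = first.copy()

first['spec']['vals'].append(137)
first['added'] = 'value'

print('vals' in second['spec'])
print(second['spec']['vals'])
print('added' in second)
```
True
[143, 149, 79, 137]
False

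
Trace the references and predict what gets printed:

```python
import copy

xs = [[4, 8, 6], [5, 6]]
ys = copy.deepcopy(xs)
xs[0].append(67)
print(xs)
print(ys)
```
[[4, 8, 6, 67], [5, 6]]
[[4, 8, 6], [5, 6]]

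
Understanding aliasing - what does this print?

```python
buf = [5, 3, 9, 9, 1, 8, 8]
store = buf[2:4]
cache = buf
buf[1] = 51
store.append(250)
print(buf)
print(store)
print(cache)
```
[5, 51, 9, 9, 1, 8, 8]
[9, 9, 250]
[5, 51, 9, 9, 1, 8, 8]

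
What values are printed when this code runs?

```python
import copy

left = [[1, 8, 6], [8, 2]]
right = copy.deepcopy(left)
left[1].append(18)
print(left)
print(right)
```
[[1, 8, 6], [8, 2, 18]]
[[1, 8, 6], [8, 2]]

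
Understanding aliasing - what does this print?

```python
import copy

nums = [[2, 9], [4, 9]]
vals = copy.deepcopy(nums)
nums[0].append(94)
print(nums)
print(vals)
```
[[2, 9, 94], [4, 9]]
[[2, 9], [4, 9]]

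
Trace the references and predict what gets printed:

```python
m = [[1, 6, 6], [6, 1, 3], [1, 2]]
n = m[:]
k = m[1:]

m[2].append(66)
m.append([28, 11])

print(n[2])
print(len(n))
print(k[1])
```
[1, 2, 66]
3
[1, 2, 66]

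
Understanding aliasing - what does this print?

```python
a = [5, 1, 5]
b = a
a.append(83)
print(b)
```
[5, 1, 5, 83]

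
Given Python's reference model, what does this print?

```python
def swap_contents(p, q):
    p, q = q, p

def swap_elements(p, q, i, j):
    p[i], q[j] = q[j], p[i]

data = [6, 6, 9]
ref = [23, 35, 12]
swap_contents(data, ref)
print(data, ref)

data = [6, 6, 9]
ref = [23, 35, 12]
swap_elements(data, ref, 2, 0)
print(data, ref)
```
[6, 6, 9] [23, 35, 12]
[6, 6, 23] [9, 35, 12]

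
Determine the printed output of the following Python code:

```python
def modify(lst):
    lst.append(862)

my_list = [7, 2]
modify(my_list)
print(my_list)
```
[7, 2, 862]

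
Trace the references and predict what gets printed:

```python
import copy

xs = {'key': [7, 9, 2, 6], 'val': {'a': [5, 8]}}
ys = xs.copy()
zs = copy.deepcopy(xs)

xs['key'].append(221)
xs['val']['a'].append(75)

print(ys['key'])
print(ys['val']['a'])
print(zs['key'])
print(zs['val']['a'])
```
[7, 9, 2, 6, 221]
[5, 8, 75]
[7, 9, 2, 6]
[5, 8]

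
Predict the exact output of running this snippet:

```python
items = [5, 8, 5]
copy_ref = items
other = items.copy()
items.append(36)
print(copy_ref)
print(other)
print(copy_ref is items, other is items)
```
[5, 8, 5, 36]
[5, 8, 5]
True False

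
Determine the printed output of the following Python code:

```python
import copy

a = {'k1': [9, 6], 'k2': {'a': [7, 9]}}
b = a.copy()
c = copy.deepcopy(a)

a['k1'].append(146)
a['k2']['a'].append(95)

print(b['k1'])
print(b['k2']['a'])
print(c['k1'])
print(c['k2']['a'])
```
[9, 6, 146]
[7, 9, 95]
[9, 6]
[7, 9]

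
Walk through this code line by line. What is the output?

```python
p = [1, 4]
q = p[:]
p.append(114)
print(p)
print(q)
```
[1, 4, 114]
[1, 4]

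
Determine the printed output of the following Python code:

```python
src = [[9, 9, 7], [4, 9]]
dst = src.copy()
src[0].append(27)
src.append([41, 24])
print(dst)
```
[[9, 9, 7, 27], [4, 9]]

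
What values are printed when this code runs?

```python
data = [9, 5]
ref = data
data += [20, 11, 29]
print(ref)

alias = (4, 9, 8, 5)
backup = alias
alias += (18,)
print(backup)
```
[9, 5, 20, 11, 29]
(4, 9, 8, 5)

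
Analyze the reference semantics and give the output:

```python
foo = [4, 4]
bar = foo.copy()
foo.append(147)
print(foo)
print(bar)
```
[4, 4, 147]
[4, 4]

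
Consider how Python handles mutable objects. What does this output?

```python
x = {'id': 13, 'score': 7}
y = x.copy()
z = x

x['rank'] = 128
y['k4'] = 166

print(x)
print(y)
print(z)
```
{'id': 13, 'score': 7, 'rank': 128}
{'id': 13, 'score': 7, 'k4': 166}
{'id': 13, 'score': 7, 'rank': 128}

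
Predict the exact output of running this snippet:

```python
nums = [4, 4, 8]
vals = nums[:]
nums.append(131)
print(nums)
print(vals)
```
[4, 4, 8, 131]
[4, 4, 8]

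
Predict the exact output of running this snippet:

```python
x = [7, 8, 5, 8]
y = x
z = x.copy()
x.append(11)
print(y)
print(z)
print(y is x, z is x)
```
[7, 8, 5, 8, 11]
[7, 8, 5, 8]
True False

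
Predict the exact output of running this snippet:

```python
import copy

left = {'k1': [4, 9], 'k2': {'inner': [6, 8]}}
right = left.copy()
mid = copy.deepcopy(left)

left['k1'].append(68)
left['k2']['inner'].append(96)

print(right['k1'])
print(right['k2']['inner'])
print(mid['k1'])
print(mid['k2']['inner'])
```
[4, 9, 68]
[6, 8, 96]
[4, 9]
[6, 8]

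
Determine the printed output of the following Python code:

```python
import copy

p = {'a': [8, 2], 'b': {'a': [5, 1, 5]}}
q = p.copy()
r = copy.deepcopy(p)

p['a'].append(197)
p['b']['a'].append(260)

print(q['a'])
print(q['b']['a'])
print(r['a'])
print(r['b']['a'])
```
[8, 2, 197]
[5, 1, 5, 260]
[8, 2]
[5, 1, 5]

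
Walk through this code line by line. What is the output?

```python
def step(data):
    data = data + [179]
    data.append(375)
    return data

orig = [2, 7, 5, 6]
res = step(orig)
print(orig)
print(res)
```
[2, 7, 5, 6]
[2, 7, 5, 6, 179, 375]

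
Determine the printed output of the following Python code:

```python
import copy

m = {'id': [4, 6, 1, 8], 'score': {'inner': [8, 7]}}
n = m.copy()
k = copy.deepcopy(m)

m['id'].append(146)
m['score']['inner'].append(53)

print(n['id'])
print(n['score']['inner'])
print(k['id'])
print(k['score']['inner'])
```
[4, 6, 1, 8, 146]
[8, 7, 53]
[4, 6, 1, 8]
[8, 7]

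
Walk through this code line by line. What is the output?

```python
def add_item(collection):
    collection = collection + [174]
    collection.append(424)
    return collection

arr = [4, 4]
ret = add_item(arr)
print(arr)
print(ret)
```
[4, 4]
[4, 4, 174, 424]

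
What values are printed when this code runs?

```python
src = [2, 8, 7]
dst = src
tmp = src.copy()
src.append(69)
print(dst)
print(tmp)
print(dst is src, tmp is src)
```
[2, 8, 7, 69]
[2, 8, 7]
True False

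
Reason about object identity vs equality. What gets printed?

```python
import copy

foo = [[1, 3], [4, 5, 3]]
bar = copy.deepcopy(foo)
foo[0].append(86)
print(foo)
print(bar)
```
[[1, 3, 86], [4, 5, 3]]
[[1, 3], [4, 5, 3]]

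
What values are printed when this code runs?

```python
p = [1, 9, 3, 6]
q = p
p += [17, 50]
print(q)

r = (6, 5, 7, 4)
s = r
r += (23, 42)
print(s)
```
[1, 9, 3, 6, 17, 50]
(6, 5, 7, 4)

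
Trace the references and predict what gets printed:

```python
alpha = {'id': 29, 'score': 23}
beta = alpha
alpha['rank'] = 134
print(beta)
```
{'id': 29, 'score': 23, 'rank': 134}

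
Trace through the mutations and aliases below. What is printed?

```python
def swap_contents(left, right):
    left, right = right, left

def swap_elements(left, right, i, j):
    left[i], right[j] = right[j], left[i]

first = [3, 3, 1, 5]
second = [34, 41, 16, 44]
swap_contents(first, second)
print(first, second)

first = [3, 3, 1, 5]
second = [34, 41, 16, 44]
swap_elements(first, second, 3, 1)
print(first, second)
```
[3, 3, 1, 5] [34, 41, 16, 44]
[3, 3, 1, 41] [34, 5, 16, 44]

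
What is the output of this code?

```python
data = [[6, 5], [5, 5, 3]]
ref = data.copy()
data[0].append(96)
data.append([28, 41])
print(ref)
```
[[6, 5, 96], [5, 5, 3]]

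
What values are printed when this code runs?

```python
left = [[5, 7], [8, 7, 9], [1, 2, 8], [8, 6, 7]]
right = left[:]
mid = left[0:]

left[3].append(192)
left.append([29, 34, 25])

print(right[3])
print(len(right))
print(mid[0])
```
[8, 6, 7, 192]
4
[5, 7]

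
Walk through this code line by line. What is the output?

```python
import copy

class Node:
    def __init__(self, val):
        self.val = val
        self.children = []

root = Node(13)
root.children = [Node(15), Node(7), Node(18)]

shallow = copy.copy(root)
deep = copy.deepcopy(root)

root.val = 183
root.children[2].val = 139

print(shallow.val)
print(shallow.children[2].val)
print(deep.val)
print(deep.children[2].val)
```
13
139
13
18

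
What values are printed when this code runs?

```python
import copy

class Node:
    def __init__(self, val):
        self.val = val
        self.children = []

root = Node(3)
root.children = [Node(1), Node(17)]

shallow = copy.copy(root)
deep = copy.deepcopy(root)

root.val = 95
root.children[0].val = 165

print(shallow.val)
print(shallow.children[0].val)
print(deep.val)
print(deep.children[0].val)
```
3
165
3
1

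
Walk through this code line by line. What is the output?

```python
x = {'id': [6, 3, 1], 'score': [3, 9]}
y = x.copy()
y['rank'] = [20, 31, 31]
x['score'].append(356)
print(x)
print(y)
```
{'id': [6, 3, 1], 'score': [3, 9, 356]}
{'id': [6, 3, 1], 'score': [3, 9, 356], 'rank': [20, 31, 31]}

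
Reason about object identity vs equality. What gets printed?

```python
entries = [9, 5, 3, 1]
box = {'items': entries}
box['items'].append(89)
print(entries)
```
[9, 5, 3, 1, 89]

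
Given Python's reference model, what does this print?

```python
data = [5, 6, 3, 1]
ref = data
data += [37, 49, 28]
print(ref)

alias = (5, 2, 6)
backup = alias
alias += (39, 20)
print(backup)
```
[5, 6, 3, 1, 37, 49, 28]
(5, 2, 6)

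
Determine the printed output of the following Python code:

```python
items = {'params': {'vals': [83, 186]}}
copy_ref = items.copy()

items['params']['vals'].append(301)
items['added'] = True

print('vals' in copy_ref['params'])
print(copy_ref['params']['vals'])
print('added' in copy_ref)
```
True
[83, 186, 301]
False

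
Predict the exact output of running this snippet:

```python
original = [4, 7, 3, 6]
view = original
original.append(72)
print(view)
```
[4, 7, 3, 6, 72]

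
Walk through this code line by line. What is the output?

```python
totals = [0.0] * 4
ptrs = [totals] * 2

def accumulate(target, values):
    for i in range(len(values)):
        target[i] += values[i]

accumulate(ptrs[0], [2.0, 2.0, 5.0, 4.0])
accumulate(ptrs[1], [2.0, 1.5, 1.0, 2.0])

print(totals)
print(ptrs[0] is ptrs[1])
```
[4.0, 3.5, 6.0, 6.0]
True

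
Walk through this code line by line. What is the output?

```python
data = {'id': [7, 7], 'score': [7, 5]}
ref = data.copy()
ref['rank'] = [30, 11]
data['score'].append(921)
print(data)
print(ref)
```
{'id': [7, 7], 'score': [7, 5, 921]}
{'id': [7, 7], 'score': [7, 5, 921], 'rank': [30, 11]}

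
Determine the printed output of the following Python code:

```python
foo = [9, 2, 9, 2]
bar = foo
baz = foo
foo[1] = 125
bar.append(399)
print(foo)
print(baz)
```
[9, 125, 9, 2, 399]
[9, 125, 9, 2, 399]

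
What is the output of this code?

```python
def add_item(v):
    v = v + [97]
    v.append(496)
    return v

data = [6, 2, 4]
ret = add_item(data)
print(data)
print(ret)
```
[6, 2, 4]
[6, 2, 4, 97, 496]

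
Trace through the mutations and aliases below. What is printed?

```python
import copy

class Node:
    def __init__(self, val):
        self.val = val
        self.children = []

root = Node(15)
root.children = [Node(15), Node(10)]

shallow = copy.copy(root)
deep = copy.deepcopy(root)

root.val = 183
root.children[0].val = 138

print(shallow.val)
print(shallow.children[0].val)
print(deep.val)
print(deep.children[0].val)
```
15
138
15
15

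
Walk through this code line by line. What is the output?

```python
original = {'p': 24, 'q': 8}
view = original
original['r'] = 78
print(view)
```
{'p': 24, 'q': 8, 'r': 78}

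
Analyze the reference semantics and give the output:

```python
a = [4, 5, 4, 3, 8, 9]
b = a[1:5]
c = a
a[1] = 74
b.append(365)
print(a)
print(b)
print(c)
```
[4, 74, 4, 3, 8, 9]
[5, 4, 3, 8, 365]
[4, 74, 4, 3, 8, 9]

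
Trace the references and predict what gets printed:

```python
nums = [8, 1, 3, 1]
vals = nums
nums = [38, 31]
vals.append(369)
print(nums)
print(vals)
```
[38, 31]
[8, 1, 3, 1, 369]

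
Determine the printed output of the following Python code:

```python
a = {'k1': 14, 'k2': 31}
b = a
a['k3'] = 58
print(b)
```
{'k1': 14, 'k2': 31, 'k3': 58}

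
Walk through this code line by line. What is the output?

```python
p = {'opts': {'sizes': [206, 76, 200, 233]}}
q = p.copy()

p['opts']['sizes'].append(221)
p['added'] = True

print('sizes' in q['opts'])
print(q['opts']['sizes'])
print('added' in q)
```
True
[206, 76, 200, 233, 221]
False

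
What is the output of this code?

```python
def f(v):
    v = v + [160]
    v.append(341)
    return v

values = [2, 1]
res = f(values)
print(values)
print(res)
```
[2, 1]
[2, 1, 160, 341]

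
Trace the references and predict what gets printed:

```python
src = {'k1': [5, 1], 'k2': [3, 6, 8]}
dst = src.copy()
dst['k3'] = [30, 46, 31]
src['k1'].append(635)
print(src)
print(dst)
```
{'k1': [5, 1, 635], 'k2': [3, 6, 8]}
{'k1': [5, 1, 635], 'k2': [3, 6, 8], 'k3': [30, 46, 31]}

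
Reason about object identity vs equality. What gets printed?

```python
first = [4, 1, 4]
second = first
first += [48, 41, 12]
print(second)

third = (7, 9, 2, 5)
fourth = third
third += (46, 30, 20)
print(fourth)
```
[4, 1, 4, 48, 41, 12]
(7, 9, 2, 5)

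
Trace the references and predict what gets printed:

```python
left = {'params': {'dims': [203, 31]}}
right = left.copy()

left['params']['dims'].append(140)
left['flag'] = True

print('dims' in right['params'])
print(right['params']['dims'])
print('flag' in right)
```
True
[203, 31, 140]
False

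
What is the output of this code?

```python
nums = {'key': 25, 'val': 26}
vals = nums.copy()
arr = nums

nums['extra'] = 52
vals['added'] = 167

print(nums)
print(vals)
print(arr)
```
{'key': 25, 'val': 26, 'extra': 52}
{'key': 25, 'val': 26, 'added': 167}
{'key': 25, 'val': 26, 'extra': 52}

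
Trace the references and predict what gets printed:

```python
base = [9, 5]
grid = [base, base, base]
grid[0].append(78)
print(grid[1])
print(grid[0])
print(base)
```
[9, 5, 78]
[9, 5, 78]
[9, 5, 78]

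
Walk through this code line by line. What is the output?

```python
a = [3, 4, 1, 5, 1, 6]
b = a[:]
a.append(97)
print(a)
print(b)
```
[3, 4, 1, 5, 1, 6, 97]
[3, 4, 1, 5, 1, 6]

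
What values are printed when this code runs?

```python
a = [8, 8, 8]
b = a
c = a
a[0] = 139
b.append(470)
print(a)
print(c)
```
[139, 8, 8, 470]
[139, 8, 8, 470]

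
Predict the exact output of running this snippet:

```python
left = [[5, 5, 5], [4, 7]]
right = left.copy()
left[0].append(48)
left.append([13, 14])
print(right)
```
[[5, 5, 5, 48], [4, 7]]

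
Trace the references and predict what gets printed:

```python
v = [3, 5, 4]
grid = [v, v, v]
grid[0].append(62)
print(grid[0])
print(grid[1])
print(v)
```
[3, 5, 4, 62]
[3, 5, 4, 62]
[3, 5, 4, 62]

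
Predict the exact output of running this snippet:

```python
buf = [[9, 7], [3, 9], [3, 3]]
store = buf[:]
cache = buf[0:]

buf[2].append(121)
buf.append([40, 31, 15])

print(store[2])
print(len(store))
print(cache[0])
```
[3, 3, 121]
3
[9, 7]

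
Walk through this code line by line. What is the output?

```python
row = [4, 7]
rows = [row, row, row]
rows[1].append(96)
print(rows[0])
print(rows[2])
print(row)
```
[4, 7, 96]
[4, 7, 96]
[4, 7, 96]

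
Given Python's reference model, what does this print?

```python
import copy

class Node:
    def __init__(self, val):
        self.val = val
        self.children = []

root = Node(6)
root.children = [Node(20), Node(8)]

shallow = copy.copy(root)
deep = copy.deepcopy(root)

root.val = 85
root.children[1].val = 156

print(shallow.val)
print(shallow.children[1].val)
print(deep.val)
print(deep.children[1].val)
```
6
156
6
8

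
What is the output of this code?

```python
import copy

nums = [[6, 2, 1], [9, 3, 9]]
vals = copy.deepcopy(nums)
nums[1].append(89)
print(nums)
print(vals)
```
[[6, 2, 1], [9, 3, 9, 89]]
[[6, 2, 1], [9, 3, 9]]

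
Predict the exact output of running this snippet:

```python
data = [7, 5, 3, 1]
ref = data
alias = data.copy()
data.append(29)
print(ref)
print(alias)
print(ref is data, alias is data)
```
[7, 5, 3, 1, 29]
[7, 5, 3, 1]
True False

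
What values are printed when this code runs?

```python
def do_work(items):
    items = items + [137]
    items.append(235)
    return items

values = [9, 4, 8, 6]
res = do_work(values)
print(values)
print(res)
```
[9, 4, 8, 6]
[9, 4, 8, 6, 137, 235]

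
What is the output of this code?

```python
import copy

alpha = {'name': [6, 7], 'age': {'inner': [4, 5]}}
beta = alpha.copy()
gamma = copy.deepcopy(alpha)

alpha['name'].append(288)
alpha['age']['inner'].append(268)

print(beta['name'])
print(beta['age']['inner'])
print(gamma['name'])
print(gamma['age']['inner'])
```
[6, 7, 288]
[4, 5, 268]
[6, 7]
[4, 5]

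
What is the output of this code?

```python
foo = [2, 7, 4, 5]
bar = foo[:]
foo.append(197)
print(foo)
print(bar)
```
[2, 7, 4, 5, 197]
[2, 7, 4, 5]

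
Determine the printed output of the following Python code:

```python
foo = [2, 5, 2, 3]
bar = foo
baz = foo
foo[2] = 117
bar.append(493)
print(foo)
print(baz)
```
[2, 5, 117, 3, 493]
[2, 5, 117, 3, 493]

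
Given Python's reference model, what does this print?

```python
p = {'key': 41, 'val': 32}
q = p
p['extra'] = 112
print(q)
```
{'key': 41, 'val': 32, 'extra': 112}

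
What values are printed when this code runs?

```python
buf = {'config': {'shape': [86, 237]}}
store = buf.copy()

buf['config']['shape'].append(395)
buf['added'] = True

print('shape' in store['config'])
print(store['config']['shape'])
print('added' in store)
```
True
[86, 237, 395]
False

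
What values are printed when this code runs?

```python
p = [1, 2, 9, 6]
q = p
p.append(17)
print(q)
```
[1, 2, 9, 6, 17]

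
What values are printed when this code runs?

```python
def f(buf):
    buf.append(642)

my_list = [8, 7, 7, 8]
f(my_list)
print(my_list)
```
[8, 7, 7, 8, 642]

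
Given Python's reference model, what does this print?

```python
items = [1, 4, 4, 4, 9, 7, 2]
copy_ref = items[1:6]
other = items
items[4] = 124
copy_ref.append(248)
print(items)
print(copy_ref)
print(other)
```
[1, 4, 4, 4, 124, 7, 2]
[4, 4, 4, 9, 7, 248]
[1, 4, 4, 4, 124, 7, 2]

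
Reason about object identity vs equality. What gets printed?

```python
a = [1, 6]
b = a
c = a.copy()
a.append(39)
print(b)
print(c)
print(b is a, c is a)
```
[1, 6, 39]
[1, 6]
True False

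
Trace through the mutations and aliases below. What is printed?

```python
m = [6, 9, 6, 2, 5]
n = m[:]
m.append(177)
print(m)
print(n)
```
[6, 9, 6, 2, 5, 177]
[6, 9, 6, 2, 5]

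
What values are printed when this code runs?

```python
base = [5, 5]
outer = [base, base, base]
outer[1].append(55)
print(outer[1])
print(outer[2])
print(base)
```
[5, 5, 55]
[5, 5, 55]
[5, 5, 55]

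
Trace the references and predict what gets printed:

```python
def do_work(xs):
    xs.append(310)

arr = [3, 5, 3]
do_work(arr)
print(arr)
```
[3, 5, 3, 310]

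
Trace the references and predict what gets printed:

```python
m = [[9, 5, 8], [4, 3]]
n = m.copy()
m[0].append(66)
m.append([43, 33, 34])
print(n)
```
[[9, 5, 8, 66], [4, 3]]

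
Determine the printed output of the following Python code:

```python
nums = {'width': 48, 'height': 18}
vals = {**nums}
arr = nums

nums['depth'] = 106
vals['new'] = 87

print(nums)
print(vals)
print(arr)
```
{'width': 48, 'height': 18, 'depth': 106}
{'width': 48, 'height': 18, 'new': 87}
{'width': 48, 'height': 18, 'depth': 106}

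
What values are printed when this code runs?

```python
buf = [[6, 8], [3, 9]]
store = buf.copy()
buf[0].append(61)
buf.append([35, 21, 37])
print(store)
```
[[6, 8, 61], [3, 9]]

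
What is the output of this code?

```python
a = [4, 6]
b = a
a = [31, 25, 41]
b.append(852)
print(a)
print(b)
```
[31, 25, 41]
[4, 6, 852]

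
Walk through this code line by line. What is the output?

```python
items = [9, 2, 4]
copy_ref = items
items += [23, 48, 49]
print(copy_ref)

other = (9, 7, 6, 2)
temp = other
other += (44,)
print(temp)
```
[9, 2, 4, 23, 48, 49]
(9, 7, 6, 2)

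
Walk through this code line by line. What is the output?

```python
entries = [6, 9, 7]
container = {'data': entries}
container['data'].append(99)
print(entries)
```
[6, 9, 7, 99]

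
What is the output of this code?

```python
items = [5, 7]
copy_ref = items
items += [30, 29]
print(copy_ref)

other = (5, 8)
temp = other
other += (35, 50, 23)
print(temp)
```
[5, 7, 30, 29]
(5, 8)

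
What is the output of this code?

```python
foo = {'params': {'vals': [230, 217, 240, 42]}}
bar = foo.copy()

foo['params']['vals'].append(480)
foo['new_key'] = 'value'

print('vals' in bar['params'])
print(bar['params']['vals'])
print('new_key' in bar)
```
True
[230, 217, 240, 42, 480]
False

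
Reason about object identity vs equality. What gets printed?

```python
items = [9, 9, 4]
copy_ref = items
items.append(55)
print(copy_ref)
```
[9, 9, 4, 55]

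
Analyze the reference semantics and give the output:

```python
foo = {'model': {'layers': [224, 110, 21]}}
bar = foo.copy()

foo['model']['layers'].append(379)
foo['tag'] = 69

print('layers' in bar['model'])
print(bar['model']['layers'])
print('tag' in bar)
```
True
[224, 110, 21, 379]
False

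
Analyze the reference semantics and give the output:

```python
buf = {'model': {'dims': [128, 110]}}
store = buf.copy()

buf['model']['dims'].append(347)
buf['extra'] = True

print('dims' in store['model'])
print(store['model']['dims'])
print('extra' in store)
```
True
[128, 110, 347]
False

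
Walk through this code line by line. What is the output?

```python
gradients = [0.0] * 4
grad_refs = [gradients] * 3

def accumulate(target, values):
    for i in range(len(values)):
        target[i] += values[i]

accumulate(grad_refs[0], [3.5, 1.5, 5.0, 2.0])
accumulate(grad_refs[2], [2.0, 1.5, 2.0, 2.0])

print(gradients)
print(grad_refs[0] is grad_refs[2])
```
[5.5, 3.0, 7.0, 4.0]
True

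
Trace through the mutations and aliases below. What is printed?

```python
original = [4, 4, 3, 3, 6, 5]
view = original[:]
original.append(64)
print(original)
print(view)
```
[4, 4, 3, 3, 6, 5, 64]
[4, 4, 3, 3, 6, 5]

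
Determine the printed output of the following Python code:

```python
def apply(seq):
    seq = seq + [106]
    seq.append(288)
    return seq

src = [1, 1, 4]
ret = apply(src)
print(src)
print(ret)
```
[1, 1, 4]
[1, 1, 4, 106, 288]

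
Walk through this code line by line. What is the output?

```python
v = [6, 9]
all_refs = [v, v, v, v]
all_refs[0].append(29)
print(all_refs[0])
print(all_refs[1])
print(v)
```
[6, 9, 29]
[6, 9, 29]
[6, 9, 29]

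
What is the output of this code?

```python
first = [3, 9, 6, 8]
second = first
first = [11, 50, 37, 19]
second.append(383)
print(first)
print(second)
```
[11, 50, 37, 19]
[3, 9, 6, 8, 383]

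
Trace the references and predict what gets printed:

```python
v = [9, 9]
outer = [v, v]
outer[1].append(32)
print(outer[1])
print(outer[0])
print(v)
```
[9, 9, 32]
[9, 9, 32]
[9, 9, 32]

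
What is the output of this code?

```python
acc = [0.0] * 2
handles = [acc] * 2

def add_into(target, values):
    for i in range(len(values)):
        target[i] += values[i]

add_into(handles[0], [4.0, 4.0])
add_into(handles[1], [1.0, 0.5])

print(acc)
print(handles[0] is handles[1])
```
[5.0, 4.5]
True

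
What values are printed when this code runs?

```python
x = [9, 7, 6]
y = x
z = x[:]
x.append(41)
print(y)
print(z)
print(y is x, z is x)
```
[9, 7, 6, 41]
[9, 7, 6]
True False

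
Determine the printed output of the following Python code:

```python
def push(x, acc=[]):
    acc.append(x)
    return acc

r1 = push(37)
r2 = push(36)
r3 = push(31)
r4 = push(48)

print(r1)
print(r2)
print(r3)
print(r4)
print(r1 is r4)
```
[37, 36, 31, 48]
[37, 36, 31, 48]
[37, 36, 31, 48]
[37, 36, 31, 48]
True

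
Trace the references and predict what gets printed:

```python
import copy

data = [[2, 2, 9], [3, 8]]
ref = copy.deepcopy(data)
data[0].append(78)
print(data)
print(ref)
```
[[2, 2, 9, 78], [3, 8]]
[[2, 2, 9], [3, 8]]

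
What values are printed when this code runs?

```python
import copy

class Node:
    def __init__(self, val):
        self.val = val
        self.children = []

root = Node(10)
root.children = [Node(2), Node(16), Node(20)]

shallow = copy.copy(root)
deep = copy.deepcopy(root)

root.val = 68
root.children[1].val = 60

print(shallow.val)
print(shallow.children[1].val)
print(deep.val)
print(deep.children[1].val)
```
10
60
10
16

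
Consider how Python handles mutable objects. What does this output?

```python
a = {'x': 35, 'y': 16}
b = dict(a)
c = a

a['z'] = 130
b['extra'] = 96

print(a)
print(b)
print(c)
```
{'x': 35, 'y': 16, 'z': 130}
{'x': 35, 'y': 16, 'extra': 96}
{'x': 35, 'y': 16, 'z': 130}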